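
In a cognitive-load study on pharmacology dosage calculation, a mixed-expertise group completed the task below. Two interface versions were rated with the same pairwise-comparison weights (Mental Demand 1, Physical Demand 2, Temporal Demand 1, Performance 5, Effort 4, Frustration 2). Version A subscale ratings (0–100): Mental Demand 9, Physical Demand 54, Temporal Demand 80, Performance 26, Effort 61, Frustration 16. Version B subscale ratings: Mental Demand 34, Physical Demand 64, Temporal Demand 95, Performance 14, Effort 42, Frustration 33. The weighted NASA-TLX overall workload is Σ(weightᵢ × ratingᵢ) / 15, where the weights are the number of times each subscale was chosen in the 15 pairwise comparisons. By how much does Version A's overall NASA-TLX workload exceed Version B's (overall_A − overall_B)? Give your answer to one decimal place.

Version A weighted sum = 1·9 + 2·54 + 1·80 + 5·26 + 4·61 + 2·16 = 9 + 108 + 80 + 130 + 244 + 32 = 603; overall_A = 603/15 = 40.2000.
Version B weighted sum = 1·34 + 2·64 + 1·95 + 5·14 + 4·42 + 2·33 = 34 + 128 + 95 + 70 + 168 + 66 = 561; overall_B = 561/15 = 37.4000.
Difference = 40.2000 − 37.4000 = 2.8000 ≈ 2.8.

2.8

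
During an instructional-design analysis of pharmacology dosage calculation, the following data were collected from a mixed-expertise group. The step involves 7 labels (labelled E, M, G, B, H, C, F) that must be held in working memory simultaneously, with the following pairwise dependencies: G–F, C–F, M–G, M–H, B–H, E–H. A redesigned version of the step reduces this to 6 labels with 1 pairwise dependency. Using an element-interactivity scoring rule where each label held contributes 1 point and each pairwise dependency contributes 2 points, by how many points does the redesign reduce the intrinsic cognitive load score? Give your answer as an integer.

11

Original: 7 × 1 + 6 × 2 = 7 + 12 = 19.
Redesigned: 6 × 1 + 1 × 2 = 6 + 2 = 8.
Reduction = 19 − 8 = 11.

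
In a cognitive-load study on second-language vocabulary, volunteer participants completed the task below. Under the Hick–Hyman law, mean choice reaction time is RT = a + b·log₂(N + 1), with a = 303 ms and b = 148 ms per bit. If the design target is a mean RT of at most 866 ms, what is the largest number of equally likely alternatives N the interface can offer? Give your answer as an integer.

Set 303 + 148·log₂(N + 1) ≤ 866.
log₂(N + 1) ≤ (866 − 303) / 148 = 3.8041.
N + 1 ≤ 2^3.8041 = 13.9684.
N ≤ 12.9684, so the largest integer N is 12.

12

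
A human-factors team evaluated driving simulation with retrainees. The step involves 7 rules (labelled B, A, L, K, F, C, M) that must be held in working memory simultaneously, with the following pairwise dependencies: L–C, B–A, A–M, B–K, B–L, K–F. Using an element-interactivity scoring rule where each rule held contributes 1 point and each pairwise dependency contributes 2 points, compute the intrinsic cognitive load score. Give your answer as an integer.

19

Count of rules held simultaneously: 7.
Count of pairwise dependencies listed: 6.
Element contribution: 7 × 1 = 7.
Interaction contribution: 6 × 2 = 12.
Intrinsic load = 7 + 12 = 19.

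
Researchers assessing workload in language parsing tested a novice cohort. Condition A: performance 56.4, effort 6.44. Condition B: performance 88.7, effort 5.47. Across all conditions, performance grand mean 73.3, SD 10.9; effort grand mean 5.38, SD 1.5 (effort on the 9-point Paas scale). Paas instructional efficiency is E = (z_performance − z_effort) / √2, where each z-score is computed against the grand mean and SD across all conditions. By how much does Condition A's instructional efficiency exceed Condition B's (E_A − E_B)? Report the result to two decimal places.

-2.55

Condition A: z_P = (56.4 − 73.3)/10.9 = -1.5505; z_E = (6.44 − 5.38)/1.5 = 0.7067; E_A = (-1.5505 − 0.7067)/√2 = -1.5961.
Condition B: z_P = (88.7 − 73.3)/10.9 = 1.4128; z_E = (5.47 − 5.38)/1.5 = 0.0600; E_B = (1.4128 − 0.0600)/√2 = 0.9566.
E_A − E_B = -1.5961 − 0.9566 = -2.5527 ≈ -2.55.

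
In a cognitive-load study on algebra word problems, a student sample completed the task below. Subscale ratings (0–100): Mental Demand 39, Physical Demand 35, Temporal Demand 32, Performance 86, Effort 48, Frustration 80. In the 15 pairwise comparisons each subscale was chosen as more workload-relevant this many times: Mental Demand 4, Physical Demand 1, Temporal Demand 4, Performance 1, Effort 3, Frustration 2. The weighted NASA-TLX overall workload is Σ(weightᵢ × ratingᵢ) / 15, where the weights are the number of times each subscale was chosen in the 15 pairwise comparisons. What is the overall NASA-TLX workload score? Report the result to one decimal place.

47.3

The tallies are the weights (they sum to 15).
Weighted sum = 4·39 + 1·35 + 4·32 + 1·86 + 3·48 + 2·80
            = 156 + 35 + 128 + 86 + 144 + 160 = 709.
Overall workload = 709 / 15 = 47.2667 ≈ 47.3.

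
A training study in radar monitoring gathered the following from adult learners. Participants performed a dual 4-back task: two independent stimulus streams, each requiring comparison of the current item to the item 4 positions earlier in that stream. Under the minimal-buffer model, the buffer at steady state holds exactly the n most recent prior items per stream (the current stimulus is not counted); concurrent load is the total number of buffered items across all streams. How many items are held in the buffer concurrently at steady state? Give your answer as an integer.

Each stream's buffer holds its 4 most recent prior items.
Two independent streams: 2 × 4 = 8 buffered items at steady state.

8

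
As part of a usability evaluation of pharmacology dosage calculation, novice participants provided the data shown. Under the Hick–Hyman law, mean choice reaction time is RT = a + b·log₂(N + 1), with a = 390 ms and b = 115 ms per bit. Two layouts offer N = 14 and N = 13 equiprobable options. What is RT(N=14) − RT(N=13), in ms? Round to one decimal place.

11.4

RT(14) = 390 + 115·log₂(15) = 390 + 115·3.9069 = 839.2935 ms.
RT(13) = 390 + 115·log₂(14) = 390 + 115·3.8074 = 827.8510 ms.
Difference = 839.2935 − 827.8510 = 11.4425 ≈ 11.4 ms.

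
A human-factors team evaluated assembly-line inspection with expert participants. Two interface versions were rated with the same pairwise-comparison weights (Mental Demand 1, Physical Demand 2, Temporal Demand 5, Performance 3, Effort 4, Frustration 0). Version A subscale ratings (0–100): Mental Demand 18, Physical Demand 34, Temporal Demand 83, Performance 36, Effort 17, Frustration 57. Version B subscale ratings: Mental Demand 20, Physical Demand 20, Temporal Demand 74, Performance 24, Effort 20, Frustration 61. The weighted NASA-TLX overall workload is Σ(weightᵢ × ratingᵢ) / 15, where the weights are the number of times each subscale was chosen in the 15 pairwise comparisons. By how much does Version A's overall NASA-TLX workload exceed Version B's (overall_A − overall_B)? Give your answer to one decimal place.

Version A weighted sum = 1·18 + 2·34 + 5·83 + 3·36 + 4·17 + 0·57 = 18 + 68 + 415 + 108 + 68 + 0 = 677; overall_A = 677/15 = 45.1333.
Version B weighted sum = 1·20 + 2·20 + 5·74 + 3·24 + 4·20 + 0·61 = 20 + 40 + 370 + 72 + 80 + 0 = 582; overall_B = 582/15 = 38.8000.
Difference = 45.1333 − 38.8000 = 6.3333 ≈ 6.3.

6.3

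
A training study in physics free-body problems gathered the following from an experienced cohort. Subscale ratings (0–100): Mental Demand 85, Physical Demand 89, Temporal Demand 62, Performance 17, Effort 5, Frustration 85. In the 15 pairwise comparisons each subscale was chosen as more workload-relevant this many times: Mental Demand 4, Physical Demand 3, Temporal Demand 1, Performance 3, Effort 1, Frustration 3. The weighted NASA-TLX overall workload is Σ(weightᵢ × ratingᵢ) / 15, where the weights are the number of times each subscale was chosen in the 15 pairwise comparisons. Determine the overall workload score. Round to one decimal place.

The tallies are the weights (they sum to 15).
Weighted sum = 4·85 + 3·89 + 1·62 + 3·17 + 1·5 + 3·85
            = 340 + 267 + 62 + 51 + 5 + 255 = 980.
Overall workload = 980 / 15 = 65.3333 ≈ 65.3.

65.3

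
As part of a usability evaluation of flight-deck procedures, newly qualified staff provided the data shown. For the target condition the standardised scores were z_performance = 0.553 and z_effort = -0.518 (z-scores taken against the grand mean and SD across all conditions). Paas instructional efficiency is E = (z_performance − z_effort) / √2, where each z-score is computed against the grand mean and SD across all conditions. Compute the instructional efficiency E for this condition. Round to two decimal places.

0.76

z_P − z_E = 0.553 − (-0.518) = 1.0710.
E = 1.0710 / √2 = 1.0710 / 1.41421 = 0.7573 ≈ 0.76.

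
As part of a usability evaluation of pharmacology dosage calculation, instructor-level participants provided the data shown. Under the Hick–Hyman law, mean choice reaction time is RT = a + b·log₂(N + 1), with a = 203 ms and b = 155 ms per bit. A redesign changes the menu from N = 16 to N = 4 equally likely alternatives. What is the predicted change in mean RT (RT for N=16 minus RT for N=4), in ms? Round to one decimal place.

273.7

RT(16) = 203 + 155·log₂(17) = 203 + 155·4.0875 = 836.5625 ms.
RT(4) = 203 + 155·log₂(5) = 203 + 155·2.3219 = 562.8945 ms.
Difference = 836.5625 − 562.8945 = 273.6680 ≈ 273.7 ms.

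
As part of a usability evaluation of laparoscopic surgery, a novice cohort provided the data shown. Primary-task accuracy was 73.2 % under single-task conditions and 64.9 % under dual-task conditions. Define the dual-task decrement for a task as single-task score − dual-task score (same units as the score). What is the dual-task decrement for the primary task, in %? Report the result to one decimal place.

8.3

Decrement = 73.2 − 64.9 = 8.3000 % ≈ 8.3 %.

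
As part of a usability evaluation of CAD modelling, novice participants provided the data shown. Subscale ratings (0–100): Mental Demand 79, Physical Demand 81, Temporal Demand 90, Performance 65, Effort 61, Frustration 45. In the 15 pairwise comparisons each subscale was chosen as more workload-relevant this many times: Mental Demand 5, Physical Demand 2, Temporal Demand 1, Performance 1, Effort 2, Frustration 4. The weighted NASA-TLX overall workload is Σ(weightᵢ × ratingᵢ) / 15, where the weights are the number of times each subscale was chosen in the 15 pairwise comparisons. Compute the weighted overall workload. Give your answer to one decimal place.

The tallies are the weights (they sum to 15).
Weighted sum = 5·79 + 2·81 + 1·90 + 1·65 + 2·61 + 4·45
            = 395 + 162 + 90 + 65 + 122 + 180 = 1014.
Overall workload = 1014 / 15 = 67.6000 ≈ 67.6.

67.6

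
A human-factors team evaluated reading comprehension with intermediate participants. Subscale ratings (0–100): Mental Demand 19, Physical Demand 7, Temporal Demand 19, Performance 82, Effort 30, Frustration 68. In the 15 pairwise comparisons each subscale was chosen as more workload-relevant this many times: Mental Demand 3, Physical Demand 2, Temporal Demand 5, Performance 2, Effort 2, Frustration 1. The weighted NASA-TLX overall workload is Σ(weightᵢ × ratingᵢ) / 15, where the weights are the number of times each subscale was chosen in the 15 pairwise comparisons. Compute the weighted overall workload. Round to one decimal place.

The tallies are the weights (they sum to 15).
Weighted sum = 3·19 + 2·7 + 5·19 + 2·82 + 2·30 + 1·68
            = 57 + 14 + 95 + 164 + 60 + 68 = 458.
Overall workload = 458 / 15 = 30.5333 ≈ 30.5.

30.5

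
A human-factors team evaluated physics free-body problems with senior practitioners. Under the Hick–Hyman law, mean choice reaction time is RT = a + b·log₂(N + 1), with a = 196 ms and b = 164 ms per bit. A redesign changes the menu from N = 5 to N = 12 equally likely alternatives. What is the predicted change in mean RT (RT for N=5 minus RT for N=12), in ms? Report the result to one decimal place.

-182.9

RT(5) = 196 + 164·log₂(6) = 196 + 164·2.5850 = 619.9400 ms.
RT(12) = 196 + 164·log₂(13) = 196 + 164·3.7004 = 802.8656 ms.
Difference = 619.9400 − 802.8656 = -182.9256 ≈ -182.9 ms.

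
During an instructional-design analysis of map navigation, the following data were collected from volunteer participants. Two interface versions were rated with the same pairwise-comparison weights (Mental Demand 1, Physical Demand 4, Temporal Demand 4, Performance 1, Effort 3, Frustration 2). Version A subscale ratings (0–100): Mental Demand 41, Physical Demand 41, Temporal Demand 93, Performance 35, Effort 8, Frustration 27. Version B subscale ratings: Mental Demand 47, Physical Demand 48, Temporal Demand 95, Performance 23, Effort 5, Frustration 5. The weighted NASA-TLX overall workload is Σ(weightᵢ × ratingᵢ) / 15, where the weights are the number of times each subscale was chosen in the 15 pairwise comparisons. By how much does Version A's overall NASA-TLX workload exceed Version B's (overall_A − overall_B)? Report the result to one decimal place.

Version A weighted sum = 1·41 + 4·41 + 4·93 + 1·35 + 3·8 + 2·27 = 41 + 164 + 372 + 35 + 24 + 54 = 690; overall_A = 690/15 = 46.0000.
Version B weighted sum = 1·47 + 4·48 + 4·95 + 1·23 + 3·5 + 2·5 = 47 + 192 + 380 + 23 + 15 + 10 = 667; overall_B = 667/15 = 44.4667.
Difference = 46.0000 − 44.4667 = 1.5333 ≈ 1.5.

1.5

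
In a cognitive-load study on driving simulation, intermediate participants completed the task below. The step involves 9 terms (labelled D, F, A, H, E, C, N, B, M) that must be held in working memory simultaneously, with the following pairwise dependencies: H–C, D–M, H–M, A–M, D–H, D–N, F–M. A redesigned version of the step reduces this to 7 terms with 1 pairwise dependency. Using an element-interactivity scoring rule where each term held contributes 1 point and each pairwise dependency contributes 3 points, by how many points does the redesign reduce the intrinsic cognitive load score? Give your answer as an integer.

Original: 9 × 1 + 7 × 3 = 9 + 21 = 30.
Redesigned: 7 × 1 + 1 × 3 = 7 + 3 = 10.
Reduction = 30 − 10 = 20.

20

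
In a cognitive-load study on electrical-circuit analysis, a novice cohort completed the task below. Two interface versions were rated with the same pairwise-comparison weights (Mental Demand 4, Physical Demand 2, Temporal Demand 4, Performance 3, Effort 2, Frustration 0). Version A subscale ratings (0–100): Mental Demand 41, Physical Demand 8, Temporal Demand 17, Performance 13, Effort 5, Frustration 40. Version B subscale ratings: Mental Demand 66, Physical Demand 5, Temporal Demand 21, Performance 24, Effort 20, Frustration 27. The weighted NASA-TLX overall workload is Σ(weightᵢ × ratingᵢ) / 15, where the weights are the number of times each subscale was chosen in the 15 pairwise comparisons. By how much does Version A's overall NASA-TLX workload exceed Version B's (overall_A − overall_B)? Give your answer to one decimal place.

-11.5

Version A weighted sum = 4·41 + 2·8 + 4·17 + 3·13 + 2·5 + 0·40 = 164 + 16 + 68 + 39 + 10 + 0 = 297; overall_A = 297/15 = 19.8000.
Version B weighted sum = 4·66 + 2·5 + 4·21 + 3·24 + 2·20 + 0·27 = 264 + 10 + 84 + 72 + 40 + 0 = 470; overall_B = 470/15 = 31.3333.
Difference = 19.8000 − 31.3333 = -11.5333 ≈ -11.5.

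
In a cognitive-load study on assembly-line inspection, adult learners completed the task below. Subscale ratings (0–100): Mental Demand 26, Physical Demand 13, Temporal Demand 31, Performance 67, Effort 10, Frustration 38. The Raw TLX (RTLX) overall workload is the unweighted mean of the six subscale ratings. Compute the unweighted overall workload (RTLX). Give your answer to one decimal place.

30.8

Sum of ratings = 26 + 13 + 31 + 67 + 10 + 38 = 185.
RTLX = 185 / 6 = 30.8333 ≈ 30.8.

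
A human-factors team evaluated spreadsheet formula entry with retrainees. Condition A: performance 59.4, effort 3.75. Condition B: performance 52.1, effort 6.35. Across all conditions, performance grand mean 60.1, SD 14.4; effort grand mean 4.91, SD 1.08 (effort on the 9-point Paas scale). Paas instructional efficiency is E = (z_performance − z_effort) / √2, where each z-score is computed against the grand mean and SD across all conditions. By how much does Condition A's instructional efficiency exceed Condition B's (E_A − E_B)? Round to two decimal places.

Condition A: z_P = (59.4 − 60.1)/14.4 = -0.0486; z_E = (3.75 − 4.91)/1.08 = -1.0741; E_A = (-0.0486 − (-1.0741))/√2 = 0.7251.
Condition B: z_P = (52.1 − 60.1)/14.4 = -0.5556; z_E = (6.35 − 4.91)/1.08 = 1.3333; E_B = (-0.5556 − 1.3333)/√2 = -1.3357.
E_A − E_B = 0.7251 − (-1.3357) = 2.0608 ≈ 2.06.

2.06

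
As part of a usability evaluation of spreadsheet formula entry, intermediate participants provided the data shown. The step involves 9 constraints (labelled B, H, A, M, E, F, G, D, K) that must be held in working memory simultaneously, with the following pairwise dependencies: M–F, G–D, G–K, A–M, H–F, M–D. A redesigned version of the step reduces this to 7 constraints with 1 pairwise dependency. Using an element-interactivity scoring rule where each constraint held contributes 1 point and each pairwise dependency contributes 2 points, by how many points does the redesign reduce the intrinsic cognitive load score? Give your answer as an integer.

Original: 9 × 1 + 6 × 2 = 9 + 12 = 21.
Redesigned: 7 × 1 + 1 × 2 = 7 + 2 = 9.
Reduction = 21 − 9 = 12.

12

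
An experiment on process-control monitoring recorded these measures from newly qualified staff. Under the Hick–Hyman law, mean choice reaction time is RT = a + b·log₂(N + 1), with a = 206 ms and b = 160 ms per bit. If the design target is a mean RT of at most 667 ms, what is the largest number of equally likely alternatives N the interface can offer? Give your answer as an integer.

Set 206 + 160·log₂(N + 1) ≤ 667.
log₂(N + 1) ≤ (667 − 206) / 160 = 2.8813.
N + 1 ≤ 2^2.8813 = 7.3681.
N ≤ 6.3681, so the largest integer N is 6.

6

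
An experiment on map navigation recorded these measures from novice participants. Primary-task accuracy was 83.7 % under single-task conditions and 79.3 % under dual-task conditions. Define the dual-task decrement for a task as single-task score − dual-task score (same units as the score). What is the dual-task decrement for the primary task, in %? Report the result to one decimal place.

Decrement = 83.7 − 79.3 = 4.4000 % ≈ 4.4 %.

4.4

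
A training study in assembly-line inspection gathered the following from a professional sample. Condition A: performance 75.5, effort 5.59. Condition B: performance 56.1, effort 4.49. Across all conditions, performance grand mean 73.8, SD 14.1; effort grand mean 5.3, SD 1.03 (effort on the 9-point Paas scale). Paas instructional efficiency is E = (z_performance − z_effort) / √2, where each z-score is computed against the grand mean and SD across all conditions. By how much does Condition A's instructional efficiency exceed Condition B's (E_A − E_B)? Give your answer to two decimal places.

Condition A: z_P = (75.5 − 73.8)/14.1 = 0.1206; z_E = (5.59 − 5.3)/1.03 = 0.2816; E_A = (0.1206 − 0.2816)/√2 = -0.1138.
Condition B: z_P = (56.1 − 73.8)/14.1 = -1.2553; z_E = (4.49 − 5.3)/1.03 = -0.7864; E_B = (-1.2553 − (-0.7864))/√2 = -0.3316.
E_A − E_B = -0.1138 − (-0.3316) = 0.2178 ≈ 0.22.

0.22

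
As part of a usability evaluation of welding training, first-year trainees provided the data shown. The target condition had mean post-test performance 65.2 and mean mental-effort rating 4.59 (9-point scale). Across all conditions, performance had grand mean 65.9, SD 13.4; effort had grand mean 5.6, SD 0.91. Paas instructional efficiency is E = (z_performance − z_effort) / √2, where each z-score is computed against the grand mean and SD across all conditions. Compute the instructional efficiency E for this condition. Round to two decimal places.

z_performance = (65.2 − 65.9) / 13.4 = -0.7000 / 13.4 = -0.0522.
z_effort = (4.59 − 5.6) / 0.91 = -1.0100 / 0.91 = -1.1099.
z_P − z_E = -0.0522 − (-1.1099) = 1.0577.
E = 1.0577 / √2 = 1.0577 / 1.41421 = 0.7479 ≈ 0.75.

0.75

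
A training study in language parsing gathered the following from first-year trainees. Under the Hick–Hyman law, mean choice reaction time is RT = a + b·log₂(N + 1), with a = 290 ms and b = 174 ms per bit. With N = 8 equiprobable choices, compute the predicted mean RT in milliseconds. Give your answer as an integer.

842

log₂(8 + 1) = log₂(9) = 3.1699.
RT = 290 + 174 × 3.1699 = 290 + 551.5626 = 841.5626 ms.
≈ 842 ms.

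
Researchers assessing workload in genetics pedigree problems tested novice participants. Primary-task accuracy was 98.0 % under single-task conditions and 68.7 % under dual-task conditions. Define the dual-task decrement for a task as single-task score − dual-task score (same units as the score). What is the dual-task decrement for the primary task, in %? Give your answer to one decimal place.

Decrement = 98.0 − 68.7 = 29.3000 % ≈ 29.3 %.

29.3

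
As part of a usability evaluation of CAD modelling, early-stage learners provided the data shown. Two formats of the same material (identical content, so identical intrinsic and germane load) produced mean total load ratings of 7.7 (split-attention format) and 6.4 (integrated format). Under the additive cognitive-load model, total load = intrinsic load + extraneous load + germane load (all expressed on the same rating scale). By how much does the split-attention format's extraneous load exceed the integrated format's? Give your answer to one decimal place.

1.3

Intrinsic and germane load are equal across formats, so the difference in total load equals the difference in extraneous load.
Extraneous-load difference = 7.7 − 6.4 = 1.3.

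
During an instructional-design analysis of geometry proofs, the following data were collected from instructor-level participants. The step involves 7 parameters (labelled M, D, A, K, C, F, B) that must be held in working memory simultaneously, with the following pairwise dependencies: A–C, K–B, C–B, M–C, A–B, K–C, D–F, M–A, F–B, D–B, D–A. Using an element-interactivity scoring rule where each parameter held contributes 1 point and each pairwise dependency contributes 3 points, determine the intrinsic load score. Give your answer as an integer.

Count of parameters held simultaneously: 7.
Count of pairwise dependencies listed: 11.
Element contribution: 7 × 1 = 7.
Interaction contribution: 11 × 3 = 33.
Intrinsic load = 7 + 33 = 40.

40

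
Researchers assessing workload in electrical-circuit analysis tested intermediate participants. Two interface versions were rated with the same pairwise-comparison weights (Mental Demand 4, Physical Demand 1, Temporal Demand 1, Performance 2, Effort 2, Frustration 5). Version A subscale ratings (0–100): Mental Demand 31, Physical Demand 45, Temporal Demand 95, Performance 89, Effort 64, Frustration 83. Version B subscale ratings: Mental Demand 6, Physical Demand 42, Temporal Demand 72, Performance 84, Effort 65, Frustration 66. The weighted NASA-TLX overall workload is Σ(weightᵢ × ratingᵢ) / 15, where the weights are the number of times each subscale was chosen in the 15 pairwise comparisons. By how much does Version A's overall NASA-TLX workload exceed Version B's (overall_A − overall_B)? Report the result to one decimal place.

14.6

Version A weighted sum = 4·31 + 1·45 + 1·95 + 2·89 + 2·64 + 5·83 = 124 + 45 + 95 + 178 + 128 + 415 = 985; overall_A = 985/15 = 65.6667.
Version B weighted sum = 4·6 + 1·42 + 1·72 + 2·84 + 2·65 + 5·66 = 24 + 42 + 72 + 168 + 130 + 330 = 766; overall_B = 766/15 = 51.0667.
Difference = 65.6667 − 51.0667 = 14.6000 ≈ 14.6.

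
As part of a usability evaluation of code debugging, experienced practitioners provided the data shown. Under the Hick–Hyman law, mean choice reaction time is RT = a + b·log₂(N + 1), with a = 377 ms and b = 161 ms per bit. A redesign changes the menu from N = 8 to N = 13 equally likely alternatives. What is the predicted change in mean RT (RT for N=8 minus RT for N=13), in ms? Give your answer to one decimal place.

-102.6

RT(8) = 377 + 161·log₂(9) = 377 + 161·3.1699 = 887.3539 ms.
RT(13) = 377 + 161·log₂(14) = 377 + 161·3.8074 = 989.9914 ms.
Difference = 887.3539 − 989.9914 = -102.6375 ≈ -102.6 ms.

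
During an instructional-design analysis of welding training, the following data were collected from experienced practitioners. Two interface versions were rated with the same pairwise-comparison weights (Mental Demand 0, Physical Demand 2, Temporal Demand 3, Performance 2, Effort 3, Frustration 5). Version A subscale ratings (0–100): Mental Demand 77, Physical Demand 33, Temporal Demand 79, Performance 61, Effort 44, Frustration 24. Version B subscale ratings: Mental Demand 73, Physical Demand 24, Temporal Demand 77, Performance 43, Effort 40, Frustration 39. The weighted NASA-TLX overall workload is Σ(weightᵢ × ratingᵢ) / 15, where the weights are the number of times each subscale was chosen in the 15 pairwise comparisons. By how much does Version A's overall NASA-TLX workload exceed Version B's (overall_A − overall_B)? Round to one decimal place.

-0.2

Version A weighted sum = 0·77 + 2·33 + 3·79 + 2·61 + 3·44 + 5·24 = 0 + 66 + 237 + 122 + 132 + 120 = 677; overall_A = 677/15 = 45.1333.
Version B weighted sum = 0·73 + 2·24 + 3·77 + 2·43 + 3·40 + 5·39 = 0 + 48 + 231 + 86 + 120 + 195 = 680; overall_B = 680/15 = 45.3333.
Difference = 45.1333 − 45.3333 = -0.2000 ≈ -0.2.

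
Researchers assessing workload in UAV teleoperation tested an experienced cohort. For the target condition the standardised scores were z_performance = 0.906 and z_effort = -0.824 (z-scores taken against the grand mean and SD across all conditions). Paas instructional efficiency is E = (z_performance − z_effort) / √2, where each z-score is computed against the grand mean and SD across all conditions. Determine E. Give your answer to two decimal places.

1.22

z_P − z_E = 0.906 − (-0.824) = 1.7300.
E = 1.7300 / √2 = 1.7300 / 1.41421 = 1.2233 ≈ 1.22.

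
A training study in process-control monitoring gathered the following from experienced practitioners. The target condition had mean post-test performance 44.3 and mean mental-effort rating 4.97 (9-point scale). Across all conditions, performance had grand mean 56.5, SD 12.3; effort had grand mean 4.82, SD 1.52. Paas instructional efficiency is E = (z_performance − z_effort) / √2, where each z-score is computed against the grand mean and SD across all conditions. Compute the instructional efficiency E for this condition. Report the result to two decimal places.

z_performance = (44.3 − 56.5) / 12.3 = -12.2000 / 12.3 = -0.9919.
z_effort = (4.97 − 4.82) / 1.52 = 0.1500 / 1.52 = 0.0987.
z_P − z_E = -0.9919 − 0.0987 = -1.0906.
E = -1.0906 / √2 = -1.0906 / 1.41421 = -0.7712 ≈ -0.77.

-0.77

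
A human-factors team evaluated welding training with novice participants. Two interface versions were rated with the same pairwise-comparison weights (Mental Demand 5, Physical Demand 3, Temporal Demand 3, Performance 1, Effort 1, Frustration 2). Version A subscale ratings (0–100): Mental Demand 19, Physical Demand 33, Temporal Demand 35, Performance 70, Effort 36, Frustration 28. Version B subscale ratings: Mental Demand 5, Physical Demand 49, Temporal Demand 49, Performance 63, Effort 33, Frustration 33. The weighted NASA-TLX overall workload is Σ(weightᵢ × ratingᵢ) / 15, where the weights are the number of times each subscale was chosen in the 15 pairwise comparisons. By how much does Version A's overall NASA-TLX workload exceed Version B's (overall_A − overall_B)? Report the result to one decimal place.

-1.3

Version A weighted sum = 5·19 + 3·33 + 3·35 + 1·70 + 1·36 + 2·28 = 95 + 99 + 105 + 70 + 36 + 56 = 461; overall_A = 461/15 = 30.7333.
Version B weighted sum = 5·5 + 3·49 + 3·49 + 1·63 + 1·33 + 2·33 = 25 + 147 + 147 + 63 + 33 + 66 = 481; overall_B = 481/15 = 32.0667.
Difference = 30.7333 − 32.0667 = -1.3334 ≈ -1.3.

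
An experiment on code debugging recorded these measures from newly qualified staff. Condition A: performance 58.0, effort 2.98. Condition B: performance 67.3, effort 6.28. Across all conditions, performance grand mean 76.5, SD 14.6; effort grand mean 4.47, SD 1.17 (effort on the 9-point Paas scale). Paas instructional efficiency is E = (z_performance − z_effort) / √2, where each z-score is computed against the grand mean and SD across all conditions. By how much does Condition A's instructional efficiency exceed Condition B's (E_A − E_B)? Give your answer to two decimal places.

1.54

Condition A: z_P = (58.0 − 76.5)/14.6 = -1.2671; z_E = (2.98 − 4.47)/1.17 = -1.2735; E_A = (-1.2671 − (-1.2735))/√2 = 0.0045.
Condition B: z_P = (67.3 − 76.5)/14.6 = -0.6301; z_E = (6.28 − 4.47)/1.17 = 1.5470; E_B = (-0.6301 − 1.5470)/√2 = -1.5394.
E_A − E_B = 0.0045 − (-1.5394) = 1.5439 ≈ 1.54.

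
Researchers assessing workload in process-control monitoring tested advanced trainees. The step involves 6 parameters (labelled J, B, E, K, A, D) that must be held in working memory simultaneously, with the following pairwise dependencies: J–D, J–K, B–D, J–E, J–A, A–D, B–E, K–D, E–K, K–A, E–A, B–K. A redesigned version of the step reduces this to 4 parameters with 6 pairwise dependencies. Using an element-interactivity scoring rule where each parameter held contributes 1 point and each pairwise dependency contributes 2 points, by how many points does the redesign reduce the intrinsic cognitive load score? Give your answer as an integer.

Original: 6 × 1 + 12 × 2 = 6 + 24 = 30.
Redesigned: 4 × 1 + 6 × 2 = 4 + 12 = 16.
Reduction = 30 − 16 = 14.

14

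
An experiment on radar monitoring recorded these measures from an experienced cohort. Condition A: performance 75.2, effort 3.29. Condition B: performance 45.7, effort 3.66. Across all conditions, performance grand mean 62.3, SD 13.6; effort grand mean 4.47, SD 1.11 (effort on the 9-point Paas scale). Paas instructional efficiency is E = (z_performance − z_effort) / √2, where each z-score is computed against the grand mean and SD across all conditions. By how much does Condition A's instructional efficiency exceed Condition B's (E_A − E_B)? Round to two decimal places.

Condition A: z_P = (75.2 − 62.3)/13.6 = 0.9485; z_E = (3.29 − 4.47)/1.11 = -1.0631; E_A = (0.9485 − (-1.0631))/√2 = 1.4224.
Condition B: z_P = (45.7 − 62.3)/13.6 = -1.2206; z_E = (3.66 − 4.47)/1.11 = -0.7297; E_B = (-1.2206 − (-0.7297))/√2 = -0.3471.
E_A − E_B = 1.4224 − (-0.3471) = 1.7695 ≈ 1.77.

1.77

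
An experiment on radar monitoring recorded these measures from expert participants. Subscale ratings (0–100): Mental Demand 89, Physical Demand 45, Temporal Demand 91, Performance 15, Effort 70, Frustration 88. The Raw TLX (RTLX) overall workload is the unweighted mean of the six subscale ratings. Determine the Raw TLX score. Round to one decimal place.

Sum of ratings = 89 + 45 + 91 + 15 + 70 + 88 = 398.
RTLX = 398 / 6 = 66.3333 ≈ 66.3.

66.3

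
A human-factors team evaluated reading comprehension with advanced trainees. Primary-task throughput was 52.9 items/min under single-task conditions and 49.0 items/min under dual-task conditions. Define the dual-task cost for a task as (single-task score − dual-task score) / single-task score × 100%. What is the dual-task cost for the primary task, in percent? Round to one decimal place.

7.4

Cost = (52.9 − 49.0) / 52.9 × 100%
     = 3.9000 / 52.9 × 100% = 7.3724%.
≈ 7.4%.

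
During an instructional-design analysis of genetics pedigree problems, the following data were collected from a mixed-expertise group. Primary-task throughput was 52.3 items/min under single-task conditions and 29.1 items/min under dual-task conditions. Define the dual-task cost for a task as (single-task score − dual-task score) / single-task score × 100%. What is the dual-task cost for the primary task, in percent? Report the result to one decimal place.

44.4

Cost = (52.3 − 29.1) / 52.3 × 100%
     = 23.2000 / 52.3 × 100% = 44.3595%.
≈ 44.4%.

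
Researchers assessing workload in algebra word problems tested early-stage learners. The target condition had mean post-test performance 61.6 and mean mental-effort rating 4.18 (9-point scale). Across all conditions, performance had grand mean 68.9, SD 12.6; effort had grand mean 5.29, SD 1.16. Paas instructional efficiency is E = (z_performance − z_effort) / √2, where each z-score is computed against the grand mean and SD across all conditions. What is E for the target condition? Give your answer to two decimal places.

0.27

z_performance = (61.6 − 68.9) / 12.6 = -7.3000 / 12.6 = -0.5794.
z_effort = (4.18 − 5.29) / 1.16 = -1.1100 / 1.16 = -0.9569.
z_P − z_E = -0.5794 − (-0.9569) = 0.3775.
E = 0.3775 / √2 = 0.3775 / 1.41421 = 0.2669 ≈ 0.27.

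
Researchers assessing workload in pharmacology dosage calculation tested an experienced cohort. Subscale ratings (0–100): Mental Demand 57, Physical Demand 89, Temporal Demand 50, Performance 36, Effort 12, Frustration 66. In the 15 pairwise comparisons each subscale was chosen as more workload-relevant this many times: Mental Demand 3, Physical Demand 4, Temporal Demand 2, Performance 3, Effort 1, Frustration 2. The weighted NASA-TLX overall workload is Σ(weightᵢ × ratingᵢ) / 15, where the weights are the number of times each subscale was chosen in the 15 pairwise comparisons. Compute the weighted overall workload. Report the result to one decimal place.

The tallies are the weights (they sum to 15).
Weighted sum = 3·57 + 4·89 + 2·50 + 3·36 + 1·12 + 2·66
            = 171 + 356 + 100 + 108 + 12 + 132 = 879.
Overall workload = 879 / 15 = 58.6000 ≈ 58.6.

58.6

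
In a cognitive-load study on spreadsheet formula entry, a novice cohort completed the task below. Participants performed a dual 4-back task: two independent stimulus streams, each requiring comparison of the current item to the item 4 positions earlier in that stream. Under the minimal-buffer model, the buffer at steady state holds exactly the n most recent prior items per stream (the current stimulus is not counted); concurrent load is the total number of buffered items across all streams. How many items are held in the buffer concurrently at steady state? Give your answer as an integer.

8

Each stream's buffer holds its 4 most recent prior items.
Two independent streams: 2 × 4 = 8 buffered items at steady state.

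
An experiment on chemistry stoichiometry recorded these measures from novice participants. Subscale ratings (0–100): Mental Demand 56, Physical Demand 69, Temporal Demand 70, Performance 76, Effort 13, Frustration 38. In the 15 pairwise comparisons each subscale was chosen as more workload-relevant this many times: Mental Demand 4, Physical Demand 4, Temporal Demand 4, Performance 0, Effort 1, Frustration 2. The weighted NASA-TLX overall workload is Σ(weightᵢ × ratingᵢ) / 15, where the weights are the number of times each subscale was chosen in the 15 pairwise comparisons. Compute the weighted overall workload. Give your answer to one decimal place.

57.9

The tallies are the weights (they sum to 15).
Weighted sum = 4·56 + 4·69 + 4·70 + 0·76 + 1·13 + 2·38
            = 224 + 276 + 280 + 0 + 13 + 76 = 869.
Overall workload = 869 / 15 = 57.9333 ≈ 57.9.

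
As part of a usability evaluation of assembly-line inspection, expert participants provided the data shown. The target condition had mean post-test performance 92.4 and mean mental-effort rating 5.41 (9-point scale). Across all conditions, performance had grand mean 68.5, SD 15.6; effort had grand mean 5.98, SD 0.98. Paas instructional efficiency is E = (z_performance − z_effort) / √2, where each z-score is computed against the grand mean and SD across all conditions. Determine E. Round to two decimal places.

z_performance = (92.4 − 68.5) / 15.6 = 23.9000 / 15.6 = 1.5321.
z_effort = (5.41 − 5.98) / 0.98 = -0.5700 / 0.98 = -0.5816.
z_P − z_E = 1.5321 − (-0.5816) = 2.1137.
E = 2.1137 / √2 = 2.1137 / 1.41421 = 1.4946 ≈ 1.49.

1.49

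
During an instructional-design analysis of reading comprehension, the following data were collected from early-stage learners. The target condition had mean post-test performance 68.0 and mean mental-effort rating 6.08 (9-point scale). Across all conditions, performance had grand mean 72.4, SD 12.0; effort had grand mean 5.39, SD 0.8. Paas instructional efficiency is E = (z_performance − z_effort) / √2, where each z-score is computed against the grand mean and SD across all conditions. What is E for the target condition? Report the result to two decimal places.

z_performance = (68.0 − 72.4) / 12.0 = -4.4000 / 12.0 = -0.3667.
z_effort = (6.08 − 5.39) / 0.8 = 0.6900 / 0.8 = 0.8625.
z_P − z_E = -0.3667 − 0.8625 = -1.2292.
E = -1.2292 / √2 = -1.2292 / 1.41421 = -0.8692 ≈ -0.87.

-0.87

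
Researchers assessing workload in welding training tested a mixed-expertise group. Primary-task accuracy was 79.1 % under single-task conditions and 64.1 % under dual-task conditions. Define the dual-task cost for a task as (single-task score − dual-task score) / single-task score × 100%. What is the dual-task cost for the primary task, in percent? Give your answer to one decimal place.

19.0

Cost = (79.1 − 64.1) / 79.1 × 100%
     = 15.0000 / 79.1 × 100% = 18.9633%.
≈ 19.0%.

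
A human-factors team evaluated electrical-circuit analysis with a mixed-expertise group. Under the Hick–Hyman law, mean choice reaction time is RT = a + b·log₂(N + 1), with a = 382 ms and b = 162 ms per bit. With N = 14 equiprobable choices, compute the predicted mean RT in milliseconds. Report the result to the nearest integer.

log₂(14 + 1) = log₂(15) = 3.9069.
RT = 382 + 162 × 3.9069 = 382 + 632.9178 = 1014.9178 ms.
≈ 1015 ms.

1015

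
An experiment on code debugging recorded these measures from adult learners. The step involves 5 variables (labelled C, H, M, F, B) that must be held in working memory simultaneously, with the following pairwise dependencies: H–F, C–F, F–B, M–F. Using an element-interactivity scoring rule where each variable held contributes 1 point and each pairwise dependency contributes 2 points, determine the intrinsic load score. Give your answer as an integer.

Count of variables held simultaneously: 5.
Count of pairwise dependencies listed: 4.
Element contribution: 5 × 1 = 5.
Interaction contribution: 4 × 2 = 8.
Intrinsic load = 5 + 8 = 13.

13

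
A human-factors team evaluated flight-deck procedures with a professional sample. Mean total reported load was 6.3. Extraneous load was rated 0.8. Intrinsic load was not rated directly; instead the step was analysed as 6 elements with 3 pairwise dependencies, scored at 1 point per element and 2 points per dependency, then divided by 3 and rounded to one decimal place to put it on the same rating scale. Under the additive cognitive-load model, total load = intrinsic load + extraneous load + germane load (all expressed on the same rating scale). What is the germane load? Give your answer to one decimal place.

Intrinsic (element-interactivity): (6 × 1 + 3 × 2) / 3 = 12 / 3 = 4.0000 → 4.0.
germane load = total − intrinsic − extraneous
             = 6.3 − 4.0 − 0.8 = 1.5.

1.5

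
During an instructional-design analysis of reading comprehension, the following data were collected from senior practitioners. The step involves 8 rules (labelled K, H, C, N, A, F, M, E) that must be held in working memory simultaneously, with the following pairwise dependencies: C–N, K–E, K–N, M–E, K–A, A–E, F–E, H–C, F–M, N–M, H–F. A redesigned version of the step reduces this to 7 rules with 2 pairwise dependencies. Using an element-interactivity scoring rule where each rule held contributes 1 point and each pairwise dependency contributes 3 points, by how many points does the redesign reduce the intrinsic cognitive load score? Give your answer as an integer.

28

Original: 8 × 1 + 11 × 3 = 8 + 33 = 41.
Redesigned: 7 × 1 + 2 × 3 = 7 + 6 = 13.
Reduction = 41 − 13 = 28.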